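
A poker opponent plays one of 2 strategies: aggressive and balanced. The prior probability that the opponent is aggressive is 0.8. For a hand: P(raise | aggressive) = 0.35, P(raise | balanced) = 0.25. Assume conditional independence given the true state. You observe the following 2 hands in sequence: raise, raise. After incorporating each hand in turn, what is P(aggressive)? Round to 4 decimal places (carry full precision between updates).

0.8869

After 'raise': P(aggressive) = 0.35·0.8000 / (0.35·0.8000 + 0.25·0.2000) ≈ 0.8485
After 'raise': P(aggressive) = 0.35·0.8485 / (0.35·0.8485 + 0.25·0.1515) ≈ 0.8869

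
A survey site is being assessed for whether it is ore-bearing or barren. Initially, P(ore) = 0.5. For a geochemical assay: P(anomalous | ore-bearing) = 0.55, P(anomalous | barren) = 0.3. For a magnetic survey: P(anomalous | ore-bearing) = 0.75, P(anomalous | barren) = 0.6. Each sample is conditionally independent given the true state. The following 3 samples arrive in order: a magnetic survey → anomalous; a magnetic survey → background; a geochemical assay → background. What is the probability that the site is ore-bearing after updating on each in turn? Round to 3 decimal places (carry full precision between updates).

After a magnetic survey='anomalous': P(ore) = 0.75·0.5000 / (0.75·0.5000 + 0.6·0.5000) ≈ 0.5556
After a magnetic survey='background': P(ore) = 0.25·0.5556 / (0.25·0.5556 + 0.4·0.4444) ≈ 0.4386
After a geochemical assay='background': P(ore) = 0.45·0.4386 / (0.45·0.4386 + 0.7·0.5614) ≈ 0.3343

0.334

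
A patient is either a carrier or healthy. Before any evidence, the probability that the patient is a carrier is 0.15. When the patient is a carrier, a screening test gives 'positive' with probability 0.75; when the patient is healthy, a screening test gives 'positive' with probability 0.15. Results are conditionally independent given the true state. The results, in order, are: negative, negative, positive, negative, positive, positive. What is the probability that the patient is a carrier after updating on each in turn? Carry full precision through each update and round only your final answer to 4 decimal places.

0.3595

After 'negative': P(carrier) = 0.25·0.1500 / (0.25·0.1500 + 0.85·0.8500) ≈ 0.0493
After 'negative': P(carrier) = 0.25·0.0493 / (0.25·0.0493 + 0.85·0.9507) ≈ 0.0150
After 'positive': P(carrier) = 0.75·0.0150 / (0.75·0.0150 + 0.15·0.9850) ≈ 0.0709
After 'negative': P(carrier) = 0.25·0.0709 / (0.25·0.0709 + 0.85·0.9291) ≈ 0.0220
After 'positive': P(carrier) = 0.75·0.0220 / (0.75·0.0220 + 0.15·0.9780) ≈ 0.1009
After 'positive': P(carrier) = 0.75·0.1009 / (0.75·0.1009 + 0.15·0.8991) ≈ 0.3595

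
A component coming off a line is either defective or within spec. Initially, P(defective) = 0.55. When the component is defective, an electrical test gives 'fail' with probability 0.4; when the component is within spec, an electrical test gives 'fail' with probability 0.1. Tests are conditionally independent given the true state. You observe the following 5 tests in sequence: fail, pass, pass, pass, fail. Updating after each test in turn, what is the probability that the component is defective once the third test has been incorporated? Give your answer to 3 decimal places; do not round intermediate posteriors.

Each posterior becomes the prior for the next update.
After 'fail': P(defective) = 0.4·0.5500 / (0.4·0.5500 + 0.1·0.4500) ≈ 0.8302
After 'pass': P(defective) = 0.6·0.8302 / (0.6·0.8302 + 0.9·0.1698) ≈ 0.7652
After 'pass': P(defective) = 0.6·0.7652 / (0.6·0.7652 + 0.9·0.2348) ≈ 0.6848

0.685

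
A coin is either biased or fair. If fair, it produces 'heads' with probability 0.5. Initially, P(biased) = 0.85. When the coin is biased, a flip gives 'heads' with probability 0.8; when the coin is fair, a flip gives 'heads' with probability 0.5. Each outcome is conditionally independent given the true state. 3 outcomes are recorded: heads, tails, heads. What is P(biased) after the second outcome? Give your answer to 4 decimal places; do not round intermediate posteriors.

Apply Bayes' rule sequentially, carrying P(biased) forward.
After 'heads': P(biased) = 0.8·0.8500 / (0.8·0.8500 + 0.5·0.1500) ≈ 0.9007
After 'tails': P(biased) = 0.2·0.9007 / (0.2·0.9007 + 0.5·0.0993) ≈ 0.7839

0.7839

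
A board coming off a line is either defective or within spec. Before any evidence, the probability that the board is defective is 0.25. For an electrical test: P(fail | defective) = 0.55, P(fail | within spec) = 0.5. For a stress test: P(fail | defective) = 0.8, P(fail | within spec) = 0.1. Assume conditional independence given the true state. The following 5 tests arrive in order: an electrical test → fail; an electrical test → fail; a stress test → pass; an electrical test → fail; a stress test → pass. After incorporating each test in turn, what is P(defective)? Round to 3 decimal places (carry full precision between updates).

0.021

Each posterior becomes the prior for the next update.
After an electrical test='fail': P(defective) = 0.55·0.2500 / (0.55·0.2500 + 0.5·0.7500) ≈ 0.2683
After an electrical test='fail': P(defective) = 0.55·0.2683 / (0.55·0.2683 + 0.5·0.7317) ≈ 0.2874
After a stress test='pass': P(defective) = 0.2·0.2874 / (0.2·0.2874 + 0.9·0.7126) ≈ 0.0823
After an electrical test='fail': P(defective) = 0.55·0.0823 / (0.55·0.0823 + 0.5·0.9177) ≈ 0.0897
After a stress test='pass': P(defective) = 0.2·0.0897 / (0.2·0.0897 + 0.9·0.9103) ≈ 0.0214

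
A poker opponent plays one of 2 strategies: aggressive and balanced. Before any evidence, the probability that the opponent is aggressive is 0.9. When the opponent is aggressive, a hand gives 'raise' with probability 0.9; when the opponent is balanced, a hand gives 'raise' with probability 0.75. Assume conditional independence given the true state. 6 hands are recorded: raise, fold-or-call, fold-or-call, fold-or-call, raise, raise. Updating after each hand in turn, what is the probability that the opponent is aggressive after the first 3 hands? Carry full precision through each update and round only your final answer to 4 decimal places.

0.6334

After 'raise': P(aggressive) = 0.9·0.9000 / (0.9·0.9000 + 0.75·0.1000) ≈ 0.9153
After 'fold-or-call': P(aggressive) = 0.1·0.9153 / (0.1·0.9153 + 0.25·0.0847) ≈ 0.8120
After 'fold-or-call': P(aggressive) = 0.1·0.8120 / (0.1·0.8120 + 0.25·0.1880) ≈ 0.6334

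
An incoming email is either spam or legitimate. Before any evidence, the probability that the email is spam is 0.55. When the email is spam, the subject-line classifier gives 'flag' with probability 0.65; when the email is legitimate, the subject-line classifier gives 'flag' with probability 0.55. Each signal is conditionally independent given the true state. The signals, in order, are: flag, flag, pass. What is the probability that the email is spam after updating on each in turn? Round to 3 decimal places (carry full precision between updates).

0.570

After 'flag': P(spam) = 0.65·0.5500 / (0.65·0.5500 + 0.55·0.4500) ≈ 0.5909
After 'flag': P(spam) = 0.65·0.5909 / (0.65·0.5909 + 0.55·0.4091) ≈ 0.6306
After 'pass': P(spam) = 0.35·0.6306 / (0.35·0.6306 + 0.45·0.3694) ≈ 0.5704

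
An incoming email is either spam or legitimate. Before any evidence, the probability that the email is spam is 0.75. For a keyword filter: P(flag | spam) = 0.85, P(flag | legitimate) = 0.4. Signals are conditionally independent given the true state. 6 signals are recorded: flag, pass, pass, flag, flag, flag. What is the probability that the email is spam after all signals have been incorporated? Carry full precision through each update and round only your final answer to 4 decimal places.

After 'flag': P(spam) = 0.85·0.7500 / (0.85·0.7500 + 0.4·0.2500) ≈ 0.8644
After 'pass': P(spam) = 0.15·0.8644 / (0.15·0.8644 + 0.6·0.1356) ≈ 0.6145
After 'pass': P(spam) = 0.15·0.6145 / (0.15·0.6145 + 0.6·0.3855) ≈ 0.2849
After 'flag': P(spam) = 0.85·0.2849 / (0.85·0.2849 + 0.4·0.7151) ≈ 0.4585
After 'flag': P(spam) = 0.85·0.4585 / (0.85·0.4585 + 0.4·0.5415) ≈ 0.6428
After 'flag': P(spam) = 0.85·0.6428 / (0.85·0.6428 + 0.4·0.3572) ≈ 0.7927

0.7927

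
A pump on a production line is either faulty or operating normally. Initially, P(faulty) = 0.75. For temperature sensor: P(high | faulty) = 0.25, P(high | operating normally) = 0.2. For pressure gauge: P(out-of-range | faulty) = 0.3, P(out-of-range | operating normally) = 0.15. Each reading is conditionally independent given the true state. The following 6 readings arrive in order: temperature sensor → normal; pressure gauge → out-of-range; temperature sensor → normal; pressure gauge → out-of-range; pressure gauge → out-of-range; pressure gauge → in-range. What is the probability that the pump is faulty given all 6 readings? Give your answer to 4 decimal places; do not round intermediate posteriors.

After temperature sensor='normal': P(faulty) = 0.75·0.7500 / (0.75·0.7500 + 0.8·0.2500) ≈ 0.7377
After pressure gauge='out-of-range': P(faulty) = 0.3·0.7377 / (0.3·0.7377 + 0.15·0.2623) ≈ 0.8491
After temperature sensor='normal': P(faulty) = 0.75·0.8491 / (0.75·0.8491 + 0.8·0.1509) ≈ 0.8406
After pressure gauge='out-of-range': P(faulty) = 0.3·0.8406 / (0.3·0.8406 + 0.15·0.1594) ≈ 0.9134
After pressure gauge='out-of-range': P(faulty) = 0.3·0.9134 / (0.3·0.9134 + 0.15·0.0866) ≈ 0.9547
After pressure gauge='in-range': P(faulty) = 0.7·0.9547 / (0.7·0.9547 + 0.85·0.0453) ≈ 0.9456

0.9456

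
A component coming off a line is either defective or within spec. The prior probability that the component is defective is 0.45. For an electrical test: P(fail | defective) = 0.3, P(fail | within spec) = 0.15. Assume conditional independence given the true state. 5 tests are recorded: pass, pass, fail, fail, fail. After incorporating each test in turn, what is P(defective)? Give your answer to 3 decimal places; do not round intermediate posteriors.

After 'pass': P(defective) = 0.7·0.4500 / (0.7·0.4500 + 0.85·0.5500) ≈ 0.4026
After 'pass': P(defective) = 0.7·0.4026 / (0.7·0.4026 + 0.85·0.5974) ≈ 0.3569
After 'fail': P(defective) = 0.3·0.3569 / (0.3·0.3569 + 0.15·0.6431) ≈ 0.5260
After 'fail': P(defective) = 0.3·0.5260 / (0.3·0.5260 + 0.15·0.4740) ≈ 0.6894
After 'fail': P(defective) = 0.3·0.6894 / (0.3·0.6894 + 0.15·0.3106) ≈ 0.8161

0.816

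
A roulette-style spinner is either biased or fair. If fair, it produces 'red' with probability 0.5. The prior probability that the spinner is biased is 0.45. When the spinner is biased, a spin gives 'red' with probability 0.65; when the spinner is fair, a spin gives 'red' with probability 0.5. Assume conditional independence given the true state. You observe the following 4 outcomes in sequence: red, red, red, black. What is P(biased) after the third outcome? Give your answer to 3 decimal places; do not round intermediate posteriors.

After 'red': P(biased) = 0.65·0.4500 / (0.65·0.4500 + 0.5·0.5500) ≈ 0.5154
After 'red': P(biased) = 0.65·0.5154 / (0.65·0.5154 + 0.5·0.4846) ≈ 0.5803
After 'red': P(biased) = 0.65·0.5803 / (0.65·0.5803 + 0.5·0.4197) ≈ 0.6425

0.643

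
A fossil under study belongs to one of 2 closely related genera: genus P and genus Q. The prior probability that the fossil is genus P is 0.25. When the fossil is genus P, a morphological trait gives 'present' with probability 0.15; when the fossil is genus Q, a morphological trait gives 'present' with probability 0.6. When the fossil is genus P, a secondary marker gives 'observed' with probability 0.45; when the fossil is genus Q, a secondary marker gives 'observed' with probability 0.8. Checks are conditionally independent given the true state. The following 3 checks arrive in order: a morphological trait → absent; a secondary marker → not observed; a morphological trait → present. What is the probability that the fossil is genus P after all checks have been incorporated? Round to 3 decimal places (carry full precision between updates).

After a morphological trait='absent': P(genus P) = 0.85·0.2500 / (0.85·0.2500 + 0.4·0.7500) ≈ 0.4146
After a secondary marker='not observed': P(genus P) = 0.55·0.4146 / (0.55·0.4146 + 0.2·0.5854) ≈ 0.6608
After a morphological trait='present': P(genus P) = 0.15·0.6608 / (0.15·0.6608 + 0.6·0.3392) ≈ 0.3275

0.327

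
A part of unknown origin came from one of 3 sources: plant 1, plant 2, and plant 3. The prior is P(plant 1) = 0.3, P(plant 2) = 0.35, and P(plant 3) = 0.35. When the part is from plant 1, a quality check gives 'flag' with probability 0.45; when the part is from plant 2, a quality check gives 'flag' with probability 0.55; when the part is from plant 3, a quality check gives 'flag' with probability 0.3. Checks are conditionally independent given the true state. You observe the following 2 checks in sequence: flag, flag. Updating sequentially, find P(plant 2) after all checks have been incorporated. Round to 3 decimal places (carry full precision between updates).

After 'flag': normaliser = 0.45·0.3000 + 0.55·0.3500 + 0.3·0.3500; P(plant 1) ≈ 0.3121, P(plant 2) ≈ 0.4451, P(plant 3) ≈ 0.2428
After 'flag': normaliser = 0.45·0.3121 + 0.55·0.4451 + 0.3·0.2428; P(plant 1) ≈ 0.3066, P(plant 2) ≈ 0.5344, P(plant 3) ≈ 0.1590

0.534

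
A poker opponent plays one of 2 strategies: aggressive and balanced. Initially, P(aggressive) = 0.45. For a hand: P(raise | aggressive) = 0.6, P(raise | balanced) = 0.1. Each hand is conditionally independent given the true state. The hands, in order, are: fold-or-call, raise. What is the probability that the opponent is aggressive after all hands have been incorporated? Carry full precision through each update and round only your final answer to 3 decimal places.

0.686

After 'fold-or-call': P(aggressive) = 0.4·0.4500 / (0.4·0.4500 + 0.9·0.5500) ≈ 0.2667
After 'raise': P(aggressive) = 0.6·0.2667 / (0.6·0.2667 + 0.1·0.7333) ≈ 0.6857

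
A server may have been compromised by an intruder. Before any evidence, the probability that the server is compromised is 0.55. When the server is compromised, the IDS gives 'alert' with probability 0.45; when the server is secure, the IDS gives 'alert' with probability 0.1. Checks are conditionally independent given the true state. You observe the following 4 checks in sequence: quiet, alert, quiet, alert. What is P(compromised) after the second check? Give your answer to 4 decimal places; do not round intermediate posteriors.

0.7707

After 'quiet': P(compromised) = 0.55·0.5500 / (0.55·0.5500 + 0.9·0.4500) ≈ 0.4276
After 'alert': P(compromised) = 0.45·0.4276 / (0.45·0.4276 + 0.1·0.5724) ≈ 0.7707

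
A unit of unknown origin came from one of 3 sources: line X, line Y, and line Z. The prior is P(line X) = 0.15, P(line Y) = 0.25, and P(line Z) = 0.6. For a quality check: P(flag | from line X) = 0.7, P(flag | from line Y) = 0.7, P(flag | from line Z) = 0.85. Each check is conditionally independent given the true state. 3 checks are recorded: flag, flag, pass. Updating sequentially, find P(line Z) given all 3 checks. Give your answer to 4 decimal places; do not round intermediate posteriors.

After 'flag': normaliser = 0.7·0.1500 + 0.7·0.2500 + 0.85·0.6000; P(line X) ≈ 0.1329, P(line Y) ≈ 0.2215, P(line Z) ≈ 0.6456
After 'flag': normaliser = 0.7·0.1329 + 0.7·0.2215 + 0.85·0.6456; P(line X) ≈ 0.1168, P(line Y) ≈ 0.1946, P(line Z) ≈ 0.6886
After 'pass': normaliser = 0.3·0.1168 + 0.3·0.1946 + 0.15·0.6886; P(line X) ≈ 0.1781, P(line Y) ≈ 0.2968, P(line Z) ≈ 0.5251

0.5251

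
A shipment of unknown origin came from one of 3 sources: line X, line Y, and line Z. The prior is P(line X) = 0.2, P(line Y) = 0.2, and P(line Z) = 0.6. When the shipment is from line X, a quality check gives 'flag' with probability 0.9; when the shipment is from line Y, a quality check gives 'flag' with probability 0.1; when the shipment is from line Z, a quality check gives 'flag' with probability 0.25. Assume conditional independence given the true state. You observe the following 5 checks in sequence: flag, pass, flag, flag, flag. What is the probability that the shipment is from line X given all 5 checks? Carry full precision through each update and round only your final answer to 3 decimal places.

0.881

After 'flag': normaliser = 0.9·0.2000 + 0.1·0.2000 + 0.25·0.6000; P(line X) ≈ 0.5143, P(line Y) ≈ 0.0571, P(line Z) ≈ 0.4286
After 'pass': normaliser = 0.1·0.5143 + 0.9·0.0571 + 0.75·0.4286; P(line X) ≈ 0.1212, P(line Y) ≈ 0.1212, P(line Z) ≈ 0.7576
After 'flag': normaliser = 0.9·0.1212 + 0.1·0.1212 + 0.25·0.7576; P(line X) ≈ 0.3512, P(line Y) ≈ 0.0390, P(line Z) ≈ 0.6098
After 'flag': normaliser = 0.9·0.3512 + 0.1·0.0390 + 0.25·0.6098; P(line X) ≈ 0.6691, P(line Y) ≈ 0.0083, P(line Z) ≈ 0.3227
After 'flag': normaliser = 0.9·0.6691 + 0.1·0.0083 + 0.25·0.3227; P(line X) ≈ 0.8808, P(line Y) ≈ 0.0012, P(line Z) ≈ 0.1180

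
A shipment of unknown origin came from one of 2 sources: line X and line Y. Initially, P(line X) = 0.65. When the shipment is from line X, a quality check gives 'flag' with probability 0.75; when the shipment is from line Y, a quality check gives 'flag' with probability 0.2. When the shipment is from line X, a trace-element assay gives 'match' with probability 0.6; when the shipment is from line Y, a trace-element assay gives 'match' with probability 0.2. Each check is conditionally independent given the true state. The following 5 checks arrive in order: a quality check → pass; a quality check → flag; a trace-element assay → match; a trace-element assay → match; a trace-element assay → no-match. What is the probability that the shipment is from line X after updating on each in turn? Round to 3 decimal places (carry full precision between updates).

After a quality check='pass': P(line X) = 0.25·0.6500 / (0.25·0.6500 + 0.8·0.3500) ≈ 0.3672
After a quality check='flag': P(line X) = 0.75·0.3672 / (0.75·0.3672 + 0.2·0.6328) ≈ 0.6852
After a trace-element assay='match': P(line X) = 0.6·0.6852 / (0.6·0.6852 + 0.2·0.3148) ≈ 0.8672
After a trace-element assay='match': P(line X) = 0.6·0.8672 / (0.6·0.8672 + 0.2·0.1328) ≈ 0.9514
After a trace-element assay='no-match': P(line X) = 0.4·0.9514 / (0.4·0.9514 + 0.8·0.0486) ≈ 0.9074

0.907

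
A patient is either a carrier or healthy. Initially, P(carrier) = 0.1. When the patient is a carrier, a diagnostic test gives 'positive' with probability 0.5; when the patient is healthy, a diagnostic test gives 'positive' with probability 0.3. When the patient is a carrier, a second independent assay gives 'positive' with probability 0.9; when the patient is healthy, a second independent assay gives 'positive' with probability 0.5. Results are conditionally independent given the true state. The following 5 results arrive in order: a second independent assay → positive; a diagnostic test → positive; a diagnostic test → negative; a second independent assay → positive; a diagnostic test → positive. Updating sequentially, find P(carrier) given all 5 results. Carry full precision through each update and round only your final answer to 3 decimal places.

0.417

Apply Bayes' rule sequentially, carrying P(carrier) forward.
After a second independent assay='positive': P(carrier) = 0.9·0.1000 / (0.9·0.1000 + 0.5·0.9000) ≈ 0.1667
After a diagnostic test='positive': P(carrier) = 0.5·0.1667 / (0.5·0.1667 + 0.3·0.8333) ≈ 0.2500
After a diagnostic test='negative': P(carrier) = 0.5·0.2500 / (0.5·0.2500 + 0.7·0.7500) ≈ 0.1923
After a second independent assay='positive': P(carrier) = 0.9·0.1923 / (0.9·0.1923 + 0.5·0.8077) ≈ 0.3000
After a diagnostic test='positive': P(carrier) = 0.5·0.3000 / (0.5·0.3000 + 0.3·0.7000) ≈ 0.4167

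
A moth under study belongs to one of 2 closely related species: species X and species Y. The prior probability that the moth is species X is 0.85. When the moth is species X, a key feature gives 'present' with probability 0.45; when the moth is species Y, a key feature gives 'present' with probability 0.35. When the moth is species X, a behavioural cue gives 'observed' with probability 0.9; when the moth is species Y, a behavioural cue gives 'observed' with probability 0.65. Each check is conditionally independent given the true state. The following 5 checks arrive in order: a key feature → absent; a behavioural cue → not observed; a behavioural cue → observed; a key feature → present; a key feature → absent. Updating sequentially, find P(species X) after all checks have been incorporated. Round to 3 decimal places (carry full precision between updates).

0.674

After a key feature='absent': P(species X) = 0.55·0.8500 / (0.55·0.8500 + 0.65·0.1500) ≈ 0.8274
After a behavioural cue='not observed': P(species X) = 0.1·0.8274 / (0.1·0.8274 + 0.35·0.1726) ≈ 0.5781
After a behavioural cue='observed': P(species X) = 0.9·0.5781 / (0.9·0.5781 + 0.65·0.4219) ≈ 0.6548
After a key feature='present': P(species X) = 0.45·0.6548 / (0.45·0.6548 + 0.35·0.3452) ≈ 0.7092
After a key feature='absent': P(species X) = 0.55·0.7092 / (0.55·0.7092 + 0.65·0.2908) ≈ 0.6736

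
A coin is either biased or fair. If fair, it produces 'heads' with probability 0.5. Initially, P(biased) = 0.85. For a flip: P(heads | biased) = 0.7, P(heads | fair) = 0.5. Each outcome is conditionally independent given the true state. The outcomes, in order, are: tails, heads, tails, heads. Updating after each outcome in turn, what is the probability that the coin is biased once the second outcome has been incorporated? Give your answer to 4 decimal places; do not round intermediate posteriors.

0.8264

After 'tails': P(biased) = 0.3·0.8500 / (0.3·0.8500 + 0.5·0.1500) ≈ 0.7727
After 'heads': P(biased) = 0.7·0.7727 / (0.7·0.7727 + 0.5·0.2273) ≈ 0.8264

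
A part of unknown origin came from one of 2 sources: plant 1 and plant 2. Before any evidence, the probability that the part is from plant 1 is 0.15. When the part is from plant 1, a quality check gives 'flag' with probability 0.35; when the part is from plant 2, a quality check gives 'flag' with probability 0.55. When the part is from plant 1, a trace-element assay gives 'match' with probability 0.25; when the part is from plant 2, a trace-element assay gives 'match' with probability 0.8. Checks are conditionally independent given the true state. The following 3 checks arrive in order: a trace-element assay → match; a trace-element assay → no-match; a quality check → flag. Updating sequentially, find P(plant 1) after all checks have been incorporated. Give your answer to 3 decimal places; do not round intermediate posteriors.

0.116

After a trace-element assay='match': P(plant 1) = 0.25·0.1500 / (0.25·0.1500 + 0.8·0.8500) ≈ 0.0523
After a trace-element assay='no-match': P(plant 1) = 0.75·0.0523 / (0.75·0.0523 + 0.2·0.9477) ≈ 0.1714
After a quality check='flag': P(plant 1) = 0.35·0.1714 / (0.35·0.1714 + 0.55·0.8286) ≈ 0.1163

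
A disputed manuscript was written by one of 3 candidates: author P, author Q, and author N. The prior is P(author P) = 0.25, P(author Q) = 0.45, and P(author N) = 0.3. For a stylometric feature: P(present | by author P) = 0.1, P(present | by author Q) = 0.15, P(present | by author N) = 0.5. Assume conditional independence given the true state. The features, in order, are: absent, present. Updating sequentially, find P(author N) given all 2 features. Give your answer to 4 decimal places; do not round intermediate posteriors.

0.4843

After 'absent': normaliser = 0.9·0.2500 + 0.85·0.4500 + 0.5·0.3000; P(author P) ≈ 0.2970, P(author Q) ≈ 0.5050, P(author N) ≈ 0.1980
After 'present': normaliser = 0.1·0.2970 + 0.15·0.5050 + 0.5·0.1980; P(author P) ≈ 0.1453, P(author Q) ≈ 0.3705, P(author N) ≈ 0.4843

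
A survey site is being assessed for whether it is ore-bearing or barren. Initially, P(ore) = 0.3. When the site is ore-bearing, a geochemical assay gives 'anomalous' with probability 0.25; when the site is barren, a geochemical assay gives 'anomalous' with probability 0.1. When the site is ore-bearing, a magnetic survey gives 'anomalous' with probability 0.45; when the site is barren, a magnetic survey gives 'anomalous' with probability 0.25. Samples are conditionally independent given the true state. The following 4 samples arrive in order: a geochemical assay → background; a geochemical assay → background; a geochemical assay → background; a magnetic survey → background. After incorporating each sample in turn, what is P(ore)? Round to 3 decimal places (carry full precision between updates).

0.154

Each posterior becomes the prior for the next update.
After a geochemical assay='background': P(ore) = 0.75·0.3000 / (0.75·0.3000 + 0.9·0.7000) ≈ 0.2632
After a geochemical assay='background': P(ore) = 0.75·0.2632 / (0.75·0.2632 + 0.9·0.7368) ≈ 0.2294
After a geochemical assay='background': P(ore) = 0.75·0.2294 / (0.75·0.2294 + 0.9·0.7706) ≈ 0.1987
After a magnetic survey='background': P(ore) = 0.55·0.1987 / (0.55·0.1987 + 0.75·0.8013) ≈ 0.1539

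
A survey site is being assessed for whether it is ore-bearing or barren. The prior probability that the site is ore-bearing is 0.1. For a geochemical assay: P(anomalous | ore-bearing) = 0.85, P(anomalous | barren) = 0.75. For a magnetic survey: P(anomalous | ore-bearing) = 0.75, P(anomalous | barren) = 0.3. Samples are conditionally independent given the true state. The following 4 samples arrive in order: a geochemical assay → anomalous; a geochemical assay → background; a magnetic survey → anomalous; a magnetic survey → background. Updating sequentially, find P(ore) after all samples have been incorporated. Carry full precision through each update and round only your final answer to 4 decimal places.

After a geochemical assay='anomalous': P(ore) = 0.85·0.1000 / (0.85·0.1000 + 0.75·0.9000) ≈ 0.1118
After a geochemical assay='background': P(ore) = 0.15·0.1118 / (0.15·0.1118 + 0.25·0.8882) ≈ 0.0702
After a magnetic survey='anomalous': P(ore) = 0.75·0.0702 / (0.75·0.0702 + 0.3·0.9298) ≈ 0.1589
After a magnetic survey='background': P(ore) = 0.25·0.1589 / (0.25·0.1589 + 0.7·0.8411) ≈ 0.0632

0.0632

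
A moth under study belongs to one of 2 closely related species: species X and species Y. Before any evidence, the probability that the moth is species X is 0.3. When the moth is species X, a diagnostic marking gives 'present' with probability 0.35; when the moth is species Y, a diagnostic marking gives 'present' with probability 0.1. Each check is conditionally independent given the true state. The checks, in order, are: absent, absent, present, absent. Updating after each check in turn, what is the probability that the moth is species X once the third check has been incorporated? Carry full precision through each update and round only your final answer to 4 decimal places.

After 'absent': P(species X) = 0.65·0.3000 / (0.65·0.3000 + 0.9·0.7000) ≈ 0.2364
After 'absent': P(species X) = 0.65·0.2364 / (0.65·0.2364 + 0.9·0.7636) ≈ 0.1827
After 'present': P(species X) = 0.35·0.1827 / (0.35·0.1827 + 0.1·0.8173) ≈ 0.4390

0.4390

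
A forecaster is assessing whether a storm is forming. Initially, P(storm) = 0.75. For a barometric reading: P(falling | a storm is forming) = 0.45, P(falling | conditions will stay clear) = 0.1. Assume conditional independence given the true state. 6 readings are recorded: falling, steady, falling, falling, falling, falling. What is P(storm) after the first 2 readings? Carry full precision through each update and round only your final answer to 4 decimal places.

After 'falling': P(storm) = 0.45·0.7500 / (0.45·0.7500 + 0.1·0.2500) ≈ 0.9310
After 'steady': P(storm) = 0.55·0.9310 / (0.55·0.9310 + 0.9·0.0690) ≈ 0.8919

0.8919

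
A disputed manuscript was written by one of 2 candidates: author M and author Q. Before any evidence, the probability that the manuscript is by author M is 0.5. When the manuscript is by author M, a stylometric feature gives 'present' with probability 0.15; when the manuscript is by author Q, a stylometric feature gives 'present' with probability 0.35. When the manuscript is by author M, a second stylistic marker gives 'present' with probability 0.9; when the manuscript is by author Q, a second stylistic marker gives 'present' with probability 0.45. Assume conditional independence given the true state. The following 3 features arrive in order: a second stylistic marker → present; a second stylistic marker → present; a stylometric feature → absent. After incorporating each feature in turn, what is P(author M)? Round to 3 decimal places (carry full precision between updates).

After a second stylistic marker='present': P(author M) = 0.9·0.5000 / (0.9·0.5000 + 0.45·0.5000) ≈ 0.6667
After a second stylistic marker='present': P(author M) = 0.9·0.6667 / (0.9·0.6667 + 0.45·0.3333) ≈ 0.8000
After a stylometric feature='absent': P(author M) = 0.85·0.8000 / (0.85·0.8000 + 0.65·0.2000) ≈ 0.8395

0.840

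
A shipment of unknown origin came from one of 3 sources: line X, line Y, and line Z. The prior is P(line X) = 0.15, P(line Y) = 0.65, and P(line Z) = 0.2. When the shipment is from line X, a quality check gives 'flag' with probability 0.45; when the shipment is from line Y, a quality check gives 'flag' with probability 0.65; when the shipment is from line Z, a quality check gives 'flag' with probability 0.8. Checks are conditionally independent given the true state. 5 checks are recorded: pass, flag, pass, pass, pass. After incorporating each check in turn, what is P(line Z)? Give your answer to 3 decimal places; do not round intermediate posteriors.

0.020

After 'pass': normaliser = 0.55·0.1500 + 0.35·0.6500 + 0.2·0.2000; P(line X) ≈ 0.2357, P(line Y) ≈ 0.6500, P(line Z) ≈ 0.1143
After 'flag': normaliser = 0.45·0.2357 + 0.65·0.6500 + 0.8·0.1143; P(line X) ≈ 0.1711, P(line Y) ≈ 0.6815, P(line Z) ≈ 0.1475
After 'pass': normaliser = 0.55·0.1711 + 0.35·0.6815 + 0.2·0.1475; P(line X) ≈ 0.2599, P(line Y) ≈ 0.6587, P(line Z) ≈ 0.0815
After 'pass': normaliser = 0.55·0.2599 + 0.35·0.6587 + 0.2·0.0815; P(line X) ≈ 0.3667, P(line Y) ≈ 0.5915, P(line Z) ≈ 0.0418
After 'pass': normaliser = 0.55·0.3667 + 0.35·0.5915 + 0.2·0.0418; P(line X) ≈ 0.4836, P(line Y) ≈ 0.4964, P(line Z) ≈ 0.0200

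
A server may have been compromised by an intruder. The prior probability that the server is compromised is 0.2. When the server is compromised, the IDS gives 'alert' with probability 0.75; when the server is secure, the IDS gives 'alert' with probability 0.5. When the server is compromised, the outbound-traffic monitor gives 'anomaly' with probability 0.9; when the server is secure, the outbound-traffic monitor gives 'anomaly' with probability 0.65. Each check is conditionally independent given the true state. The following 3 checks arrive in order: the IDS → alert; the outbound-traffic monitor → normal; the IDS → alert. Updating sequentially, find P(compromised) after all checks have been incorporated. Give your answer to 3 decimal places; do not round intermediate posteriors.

0.138

After the IDS='alert': P(compromised) = 0.75·0.2000 / (0.75·0.2000 + 0.5·0.8000) ≈ 0.2727
After the outbound-traffic monitor='normal': P(compromised) = 0.1·0.2727 / (0.1·0.2727 + 0.35·0.7273) ≈ 0.0968
After the IDS='alert': P(compromised) = 0.75·0.0968 / (0.75·0.0968 + 0.5·0.9032) ≈ 0.1385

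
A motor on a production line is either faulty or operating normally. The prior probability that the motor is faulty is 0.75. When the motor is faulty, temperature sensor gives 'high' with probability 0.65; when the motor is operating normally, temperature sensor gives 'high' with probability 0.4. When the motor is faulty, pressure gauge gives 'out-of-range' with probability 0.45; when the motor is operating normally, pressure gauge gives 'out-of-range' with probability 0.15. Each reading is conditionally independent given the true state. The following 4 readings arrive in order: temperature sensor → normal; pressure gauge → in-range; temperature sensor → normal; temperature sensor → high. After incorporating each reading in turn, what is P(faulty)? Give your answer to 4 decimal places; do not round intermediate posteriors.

After temperature sensor='normal': P(faulty) = 0.35·0.7500 / (0.35·0.7500 + 0.6·0.2500) ≈ 0.6364
After pressure gauge='in-range': P(faulty) = 0.55·0.6364 / (0.55·0.6364 + 0.85·0.3636) ≈ 0.5310
After temperature sensor='normal': P(faulty) = 0.35·0.5310 / (0.35·0.5310 + 0.6·0.4690) ≈ 0.3978
After temperature sensor='high': P(faulty) = 0.65·0.3978 / (0.65·0.3978 + 0.4·0.6022) ≈ 0.5177

0.5177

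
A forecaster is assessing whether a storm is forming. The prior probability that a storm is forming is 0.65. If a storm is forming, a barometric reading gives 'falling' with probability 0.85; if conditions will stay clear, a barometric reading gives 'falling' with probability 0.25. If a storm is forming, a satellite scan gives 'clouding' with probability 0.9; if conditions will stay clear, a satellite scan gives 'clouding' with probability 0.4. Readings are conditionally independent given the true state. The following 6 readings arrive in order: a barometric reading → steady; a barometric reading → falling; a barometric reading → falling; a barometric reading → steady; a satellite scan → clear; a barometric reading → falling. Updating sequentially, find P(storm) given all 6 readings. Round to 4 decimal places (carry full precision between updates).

0.3273

After a barometric reading='steady': P(storm) = 0.15·0.6500 / (0.15·0.6500 + 0.75·0.3500) ≈ 0.2708
After a barometric reading='falling': P(storm) = 0.85·0.2708 / (0.85·0.2708 + 0.25·0.7292) ≈ 0.5581
After a barometric reading='falling': P(storm) = 0.85·0.5581 / (0.85·0.5581 + 0.25·0.4419) ≈ 0.8111
After a barometric reading='steady': P(storm) = 0.15·0.8111 / (0.15·0.8111 + 0.75·0.1889) ≈ 0.4620
After a satellite scan='clear': P(storm) = 0.1·0.4620 / (0.1·0.4620 + 0.6·0.5380) ≈ 0.1252
After a barometric reading='falling': P(storm) = 0.85·0.1252 / (0.85·0.1252 + 0.25·0.8748) ≈ 0.3273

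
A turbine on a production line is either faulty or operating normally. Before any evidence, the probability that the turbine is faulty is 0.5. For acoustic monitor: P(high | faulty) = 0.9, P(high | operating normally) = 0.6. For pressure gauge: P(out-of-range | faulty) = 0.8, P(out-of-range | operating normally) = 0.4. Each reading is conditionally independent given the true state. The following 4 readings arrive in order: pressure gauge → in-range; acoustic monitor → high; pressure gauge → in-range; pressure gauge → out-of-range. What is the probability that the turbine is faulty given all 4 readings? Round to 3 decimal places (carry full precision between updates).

After pressure gauge='in-range': P(faulty) = 0.2·0.5000 / (0.2·0.5000 + 0.6·0.5000) ≈ 0.2500
After acoustic monitor='high': P(faulty) = 0.9·0.2500 / (0.9·0.2500 + 0.6·0.7500) ≈ 0.3333
After pressure gauge='in-range': P(faulty) = 0.2·0.3333 / (0.2·0.3333 + 0.6·0.6667) ≈ 0.1429
After pressure gauge='out-of-range': P(faulty) = 0.8·0.1429 / (0.8·0.1429 + 0.4·0.8571) ≈ 0.2500

0.250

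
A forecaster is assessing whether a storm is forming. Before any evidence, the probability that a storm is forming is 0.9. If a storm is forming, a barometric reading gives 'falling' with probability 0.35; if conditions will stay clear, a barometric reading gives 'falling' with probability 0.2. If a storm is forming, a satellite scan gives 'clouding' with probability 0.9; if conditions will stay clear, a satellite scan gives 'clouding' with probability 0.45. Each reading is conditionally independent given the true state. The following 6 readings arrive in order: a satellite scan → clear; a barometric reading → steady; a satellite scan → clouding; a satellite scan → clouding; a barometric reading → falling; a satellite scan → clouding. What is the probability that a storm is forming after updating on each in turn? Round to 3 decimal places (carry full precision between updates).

0.949

After a satellite scan='clear': P(storm) = 0.1·0.9000 / (0.1·0.9000 + 0.55·0.1000) ≈ 0.6207
After a barometric reading='steady': P(storm) = 0.65·0.6207 / (0.65·0.6207 + 0.8·0.3793) ≈ 0.5707
After a satellite scan='clouding': P(storm) = 0.9·0.5707 / (0.9·0.5707 + 0.45·0.4293) ≈ 0.7267
After a satellite scan='clouding': P(storm) = 0.9·0.7267 / (0.9·0.7267 + 0.45·0.2733) ≈ 0.8417
After a barometric reading='falling': P(storm) = 0.35·0.8417 / (0.35·0.8417 + 0.2·0.1583) ≈ 0.9030
After a satellite scan='clouding': P(storm) = 0.9·0.9030 / (0.9·0.9030 + 0.45·0.0970) ≈ 0.9490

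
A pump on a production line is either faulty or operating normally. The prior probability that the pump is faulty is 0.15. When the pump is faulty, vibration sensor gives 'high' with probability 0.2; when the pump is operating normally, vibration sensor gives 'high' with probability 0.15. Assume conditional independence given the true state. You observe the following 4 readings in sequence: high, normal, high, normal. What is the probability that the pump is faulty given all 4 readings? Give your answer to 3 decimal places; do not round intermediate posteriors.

0.217

After 'high': P(faulty) = 0.2·0.1500 / (0.2·0.1500 + 0.15·0.8500) ≈ 0.1905
After 'normal': P(faulty) = 0.8·0.1905 / (0.8·0.1905 + 0.85·0.8095) ≈ 0.1813
After 'high': P(faulty) = 0.2·0.1813 / (0.2·0.1813 + 0.15·0.8187) ≈ 0.2280
After 'normal': P(faulty) = 0.8·0.2280 / (0.8·0.2280 + 0.85·0.7720) ≈ 0.2175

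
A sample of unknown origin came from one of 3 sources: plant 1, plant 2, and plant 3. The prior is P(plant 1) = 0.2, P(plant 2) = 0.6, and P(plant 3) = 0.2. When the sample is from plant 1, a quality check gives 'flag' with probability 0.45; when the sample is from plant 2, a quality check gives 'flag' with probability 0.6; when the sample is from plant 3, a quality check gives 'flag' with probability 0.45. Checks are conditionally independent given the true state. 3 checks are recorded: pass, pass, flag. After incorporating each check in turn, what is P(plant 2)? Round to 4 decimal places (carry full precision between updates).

Each posterior becomes the prior for the next update.
After 'pass': normaliser = 0.55·0.2000 + 0.4·0.6000 + 0.55·0.2000; P(plant 1) ≈ 0.2391, P(plant 2) ≈ 0.5217, P(plant 3) ≈ 0.2391
After 'pass': normaliser = 0.55·0.2391 + 0.4·0.5217 + 0.55·0.2391; P(plant 1) ≈ 0.2788, P(plant 2) ≈ 0.4424, P(plant 3) ≈ 0.2788
After 'flag': normaliser = 0.45·0.2788 + 0.6·0.4424 + 0.45·0.2788; P(plant 1) ≈ 0.2430, P(plant 2) ≈ 0.5141, P(plant 3) ≈ 0.2430

0.5141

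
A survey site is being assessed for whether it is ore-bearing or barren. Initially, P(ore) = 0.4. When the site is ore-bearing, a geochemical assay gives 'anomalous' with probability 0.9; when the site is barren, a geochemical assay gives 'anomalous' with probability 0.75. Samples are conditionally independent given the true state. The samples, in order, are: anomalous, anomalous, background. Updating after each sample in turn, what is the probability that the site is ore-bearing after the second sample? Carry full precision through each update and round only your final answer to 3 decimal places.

0.490

After 'anomalous': P(ore) = 0.9·0.4000 / (0.9·0.4000 + 0.75·0.6000) ≈ 0.4444
After 'anomalous': P(ore) = 0.9·0.4444 / (0.9·0.4444 + 0.75·0.5556) ≈ 0.4898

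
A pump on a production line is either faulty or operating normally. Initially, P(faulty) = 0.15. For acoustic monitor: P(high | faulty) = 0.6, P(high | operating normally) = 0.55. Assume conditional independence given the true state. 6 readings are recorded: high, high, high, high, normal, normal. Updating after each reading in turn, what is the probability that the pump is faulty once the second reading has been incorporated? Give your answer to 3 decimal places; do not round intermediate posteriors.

After 'high': P(faulty) = 0.6·0.1500 / (0.6·0.1500 + 0.55·0.8500) ≈ 0.1614
After 'high': P(faulty) = 0.6·0.1614 / (0.6·0.1614 + 0.55·0.8386) ≈ 0.1736

0.174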